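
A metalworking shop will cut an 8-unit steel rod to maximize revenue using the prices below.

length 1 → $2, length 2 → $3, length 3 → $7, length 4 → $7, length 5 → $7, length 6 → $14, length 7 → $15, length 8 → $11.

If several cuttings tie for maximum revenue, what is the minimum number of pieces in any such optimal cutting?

Build r[k] bottom-up: r[k] = max over allowed piece i of (p[i] + r[k−i]).
r[1] = 2
r[2] = max(2+2, 3+0) = 4
r[3] = max(2+4, 3+2, 7+0) = 7
r[4] = max(2+7, 3+4, 7+2, 7+0) = 9
r[5] = max(2+9, 3+7, 7+4, 7+2, 7+0) = 11
r[6] = max(2+11, 3+9, 7+7, 7+4, 7+2, 14+0) = 14
r[7] = max(2+14, 3+11, 7+9, …, 14+2, 15+0) = 16
r[8] = max(2+16, 3+14, 7+11, …, 15+2, 11+0) = 18
Maximum revenue is $18.
Now minimize piece count subject to staying optimal: for each k, pieces[k] = 1 + min over i with p[i]+r[k−i]=r[k] of pieces[k−i].
pieces[5] = 3
pieces[6] = 1
pieces[7] = 2
pieces[8] = 3

3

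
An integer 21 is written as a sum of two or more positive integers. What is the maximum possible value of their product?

2187

Define m[k] = max over 1≤i<k of i · max(k−i, m[k−i]); the inner max lets the remainder stay uncut if that's better.
m[2] = 1·max(1,0) = 1·1 = 1
m[3] = max(1·2, 2·1) = 2
m[4] = max(1·3, 2·2, 3·1) = 4
m[5] = max(1·4, 2·3, 3·2, 4·1) = 6
m[6] = max(1·6, 2·4, 3·3, 4·2, 5·1) = 9
m[7] = max(1·9, 2·6, 3·4, 4·3, 5·2, 6·1) = 12
m[8] = max(1·12, 2·9, 3·6, …, 6·2, 7·1) = 18
m[9] = max(1·18, 2·12, 3·9, …, 7·2, 8·1) = 27
m[10] = max(1·27, 2·18, 3·12, …, 8·2, 9·1) = 36
m[11] = max(1·36, 2·27, 3·18, …, 9·2, 10·1) = 54
m[12] = max(1·54, 2·36, 3·27, …, 10·2, 11·1) = 81
m[13] = max(1·81, 2·54, 3·36, …, 11·2, 12·1) = 108
m[14] = max(1·108, 2·81, 3·54, …, 12·2, 13·1) = 162
m[15] = max(1·162, 2·108, 3·81, …, 13·2, 14·1) = 243
m[16] = max(1·243, 2·162, 3·108, …, 14·2, 15·1) = 324
m[17] = max(1·324, 2·243, 3·162, …, 15·2, 16·1) = 486
m[18] = max(1·486, 2·324, 3·243, …, 16·2, 17·1) = 729
m[19] = max(1·729, 2·486, 3·324, …, 17·2, 18·1) = 972
m[20] = max(1·972, 2·729, 3·486, …, 18·2, 19·1) = 1458
m[21] = max(1·1458, 2·972, 3·729, …, 19·2, 20·1) = 2187
One optimal split: 3 + 3 + 3 + 3 + 3 + 3 + 3; product 3·3·3·3·3·3·3 = 2187.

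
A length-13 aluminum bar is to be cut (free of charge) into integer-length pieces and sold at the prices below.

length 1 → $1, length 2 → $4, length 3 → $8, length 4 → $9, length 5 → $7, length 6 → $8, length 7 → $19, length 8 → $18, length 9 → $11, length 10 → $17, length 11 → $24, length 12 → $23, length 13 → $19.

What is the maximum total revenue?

Build best[k] bottom-up: best[k] = max over allowed piece i of (p[i] + best[k−i]).
best[1] = 1
best[2] = 4
best[3] = 8
best[4] = 9  (first piece 1, then best[3]=8)
best[5] = 12  (first piece 2, then best[3]=8)
best[6] = 16  (first piece 3, then best[3]=8)
best[7] = 19
best[8] = 20  (first piece 1, then best[7]=19)
best[9] = 24  (first piece 3, then best[6]=16)
best[10] = 27  (first piece 3, then best[7]=19)
best[11] = 28  (first piece 1, then best[10]=27)
best[12] = 32  (first piece 3, then best[9]=24)
best[13] = 35  (first piece 3, then best[10]=27)
One optimal cutting: 7 + 3 + 3 → $19 + $8 + $8 = $35.

35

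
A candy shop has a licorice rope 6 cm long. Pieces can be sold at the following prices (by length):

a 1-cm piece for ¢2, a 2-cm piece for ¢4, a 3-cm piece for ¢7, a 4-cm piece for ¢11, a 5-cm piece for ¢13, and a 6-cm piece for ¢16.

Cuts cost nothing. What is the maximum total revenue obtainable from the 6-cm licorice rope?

Consider every possible first cut. best[k] is the best of p[i]+best[k−i] over all sellable i≤k.
best[1] = 2
best[2] = max(2+2, 4+0) = 4
best[3] = max(2+4, 4+2, 7+0) = 7
best[4] = max(2+7, 4+4, 7+2, 11+0) = 11
best[5] = max(2+11, 4+7, 7+4, 11+2, 13+0) = 13
best[6] = max(2+13, 4+11, 7+7, 11+4, 13+2, 16+0) = 16
Best is to sell the whole 6-cm piece uncut for ¢16.

16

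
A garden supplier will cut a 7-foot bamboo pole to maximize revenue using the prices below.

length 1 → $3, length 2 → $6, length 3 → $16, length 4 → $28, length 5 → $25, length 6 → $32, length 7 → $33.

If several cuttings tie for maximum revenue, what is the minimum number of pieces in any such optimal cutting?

2

Let r[k] be the best obtainable value from length k. For each k, try every first piece i and keep the best of price[i] + r[k−i].
r[1] = 3
r[2] = max(3+3, 6+0) = 6
r[3] = max(3+6, 6+3, 16+0) = 16
r[4] = max(3+16, 6+6, 16+3, 28+0) = 28
r[5] = max(3+28, 6+16, 16+6, 28+3, 25+0) = 31
r[6] = max(3+31, 6+28, 16+16, 28+6, 25+3, 32+0) = 34
r[7] = max(3+34, 6+31, 16+28, …, 32+3, 33+0) = 44
Maximum revenue is $44.
Now minimize piece count subject to staying optimal: for each k, pieces[k] = 1 + min over i with p[i]+r[k−i]=r[k] of pieces[k−i].
pieces[4] = 1
pieces[5] = 2
pieces[6] = 2
pieces[7] = 2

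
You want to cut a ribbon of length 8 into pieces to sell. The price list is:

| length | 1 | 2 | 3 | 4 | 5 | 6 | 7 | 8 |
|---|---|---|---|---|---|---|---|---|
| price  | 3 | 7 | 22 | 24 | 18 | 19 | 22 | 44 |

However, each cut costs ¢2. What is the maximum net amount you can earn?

47

Consider every possible first cut. v[k] is the best of p[i]+v[k−i] over all sellable i≤k, charging 2 whenever i<k.
v[1] = 3
v[2] = 7
v[3] = 22
v[4] = 24
v[5] = 27  (first piece 2, then v[3]=22)
v[6] = 42  (first piece 3, then v[3]=22)
v[7] = 44  (first piece 3, then v[4]=24)
v[8] = 47  (first piece 2, then v[6]=42)
One optimal plan: pieces 3 + 3 + 2 (2 cuts) → ¢51 − ¢4 = ¢47.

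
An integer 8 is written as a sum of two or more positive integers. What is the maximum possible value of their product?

Let P[k] be the best product for length k (with at least one cut). For each first piece i, the rest contributes max(k−i, P[k−i]).
P[2] = 1×max(1,0) = 1×1 = 1
P[3] = max(1×2, 2×1) = 2
P[4] = max(1×3, 2×2, 3×1) = 4
P[5] = max(1×4, 2×3, 3×2, 4×1) = 6
P[6] = max(1×6, 2×4, 3×3, 4×2, 5×1) = 9
P[7] = max(1×9, 2×6, 3×4, 4×3, 5×2, 6×1) = 12
P[8] = max(1×12, 2×9, 3×6, …, 6×2, 7×1) = 18
One optimal split: 3 + 3 + 2; product 3×3×2 = 18.

18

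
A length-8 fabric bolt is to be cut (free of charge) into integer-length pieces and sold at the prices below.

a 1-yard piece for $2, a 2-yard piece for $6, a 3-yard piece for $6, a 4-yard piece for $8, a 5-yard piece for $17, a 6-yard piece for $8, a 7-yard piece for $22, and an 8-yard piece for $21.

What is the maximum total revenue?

Consider every possible first cut. r[k] is the best of p[i]+r[k−i] over all sellable i≤k.
r[1] = 2
r[2] = max(2+2, 6+0) = 6
r[3] = max(2+6, 6+2, 6+0) = 8
r[4] = max(2+8, 6+6, 6+2, 8+0) = 12
r[5] = max(2+12, 6+8, 6+6, 8+2, 17+0) = 17
r[6] = max(2+17, 6+12, 6+8, 8+6, 17+2, 8+0) = 19
r[7] = max(2+19, 6+17, 6+12, …, 8+2, 22+0) = 23
r[8] = max(2+23, 6+19, 6+17, …, 22+2, 21+0) = 25
One optimal cutting: 5 + 2 + 1 → $17 + $6 + $2 = $25.

25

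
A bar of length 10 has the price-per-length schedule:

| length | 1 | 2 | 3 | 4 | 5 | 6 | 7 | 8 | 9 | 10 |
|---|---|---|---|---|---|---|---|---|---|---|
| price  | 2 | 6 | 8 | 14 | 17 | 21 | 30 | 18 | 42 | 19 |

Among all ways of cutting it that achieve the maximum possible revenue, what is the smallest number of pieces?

2

Let r[k] be the best obtainable value from length k. For each k, try every first piece i and keep the best of price[i] + r[k−i].
r[1] = 2
r[2] = 6
r[3] = 8  (first piece 1, then r[2]=6)
r[4] = 14
r[5] = 17
r[6] = 21
r[7] = 30
r[8] = 32  (first piece 1, then r[7]=30)
r[9] = 42
r[10] = 44  (first piece 1, then r[9]=42)
Maximum revenue is $44.
Now minimize piece count subject to staying optimal: for each k, pieces[k] = 1 + min over i with p[i]+r[k−i]=r[k] of pieces[k−i].
pieces[7] = 1
pieces[8] = 2
pieces[9] = 1
pieces[10] = 2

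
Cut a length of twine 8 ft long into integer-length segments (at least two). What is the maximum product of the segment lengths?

Fill m[k] for k=2..8: at each k try every first piece i and multiply by the better of (k−i) uncut or m[k−i].
m[2] = 1×max(1,0) = 1×1 = 1
m[3] = max(1×2, 2×1) = 2
m[4] = max(1×3, 2×2, 3×1) = 4
m[5] = max(1×4, 2×3, 3×2, 4×1) = 6
m[6] = max(1×6, 2×4, 3×3, 4×2, 5×1) = 9
m[7] = max(1×9, 2×6, 3×4, 4×3, 5×2, 6×1) = 12
m[8] = max(1×12, 2×9, 3×6, …, 6×2, 7×1) = 18
One optimal split: 3 + 3 + 2; product 3×3×2 = 18.

18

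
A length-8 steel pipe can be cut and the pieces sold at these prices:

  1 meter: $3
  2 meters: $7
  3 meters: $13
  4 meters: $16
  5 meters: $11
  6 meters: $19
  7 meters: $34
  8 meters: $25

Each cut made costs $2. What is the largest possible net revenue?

35

Let net[k] be the best obtainable value from length k. For each k, try every first piece i and keep the best of price[i] + net[k−i] minus the 2 cut fee when i<k.
net[1] = 3
net[2] = max(3+3-2, 7+0) = 7
net[3] = max(3+7-2, 7+3-2, 13+0) = 13
net[4] = max(3+13-2, 7+7-2, 13+3-2, 16+0) = 16
net[5] = max(3+16-2, 7+13-2, 13+7-2, 16+3-2, 11+0) = 18
net[6] = max(3+18-2, 7+16-2, 13+13-2, 16+7-2, 11+3-2, 19+0) = 24
net[7] = max(3+24-2, 7+18-2, 13+16-2, …, 19+3-2, 34+0) = 34
net[8] = max(3+34-2, 7+24-2, 13+18-2, …, 34+3-2, 25+0) = 35
One optimal plan: pieces 7 + 1 (1 cut) → $37 − $2 = $35.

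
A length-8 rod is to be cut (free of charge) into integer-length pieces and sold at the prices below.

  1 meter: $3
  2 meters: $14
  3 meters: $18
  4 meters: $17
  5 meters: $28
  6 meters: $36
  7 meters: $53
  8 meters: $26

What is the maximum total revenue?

Let best[k] be the best obtainable value from length k. For each k, try every first piece i and keep the best of price[i] + best[k−i].
best[1] = 3
best[2] = max(3+3, 14+0) = 14
best[3] = max(3+14, 14+3, 18+0) = 18
best[4] = max(3+18, 14+14, 18+3, 17+0) = 28
best[5] = max(3+28, 14+18, 18+14, 17+3, 28+0) = 32
best[6] = max(3+32, 14+28, 18+18, 17+14, 28+3, 36+0) = 42
best[7] = max(3+42, 14+32, 18+28, …, 36+3, 53+0) = 53
best[8] = max(3+53, 14+42, 18+32, …, 53+3, 26+0) = 56
One optimal cutting: 7 + 1 → $53 + $3 = $56.

56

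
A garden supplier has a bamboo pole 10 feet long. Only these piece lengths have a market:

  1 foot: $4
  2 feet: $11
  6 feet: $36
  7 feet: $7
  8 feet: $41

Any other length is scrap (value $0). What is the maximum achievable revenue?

58

Build r[k] bottom-up: r[k] = max over allowed piece i of (p[i] + r[k−i]).
r[1] = 4
r[2] = max(4+4, 11+0) = 11
r[3] = max(4+11, 11+4) = 15
r[4] = max(4+15, 11+11) = 22
r[5] = max(4+22, 11+15) = 26
r[6] = max(4+26, 11+22, 36+0) = 36
r[7] = max(4+36, 11+26, 36+4, 7+0) = 40
r[8] = max(4+40, 11+36, 36+11, 7+4, 41+0) = 47
r[9] = max(4+47, 11+40, 36+15, 7+11, 41+4) = 51
r[10] = max(4+51, 11+47, 36+22, 7+15, 41+11) = 58
One optimal cutting: 6 + 2 + 2 → $58.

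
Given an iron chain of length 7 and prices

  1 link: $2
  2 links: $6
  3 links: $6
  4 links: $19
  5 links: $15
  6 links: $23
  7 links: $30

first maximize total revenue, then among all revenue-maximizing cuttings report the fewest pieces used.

Consider every possible first cut. r[k] is the best of p[i]+r[k−i] over all sellable i≤k.
r[1] = 2
r[2] = 6
r[3] = 8  (first piece 1, then r[2]=6)
r[4] = 19
r[5] = 21  (first piece 1, then r[4]=19)
r[6] = 25  (first piece 2, then r[4]=19)
r[7] = 30
Maximum revenue is $30.
Now minimize piece count subject to staying optimal: for each k, pieces[k] = 1 + min over i with p[i]+r[k−i]=r[k] of pieces[k−i].
pieces[4] = 1
pieces[5] = 2
pieces[6] = 2
pieces[7] = 1

1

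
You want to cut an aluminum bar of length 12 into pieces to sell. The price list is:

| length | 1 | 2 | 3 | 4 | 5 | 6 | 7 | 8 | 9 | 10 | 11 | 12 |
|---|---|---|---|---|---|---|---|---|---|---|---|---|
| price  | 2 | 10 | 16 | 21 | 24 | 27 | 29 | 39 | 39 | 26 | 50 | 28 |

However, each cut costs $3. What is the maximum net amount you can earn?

Let net[k] be the best obtainable value from length k. For each k, try every first piece i and keep the best of price[i] + net[k−i] minus the 3 cut fee when i<k.
net[1] = 2
net[2] = 10
net[3] = 16
net[4] = 21
net[5] = 24
net[6] = 29  (first piece 3, then net[3]=16)
net[7] = 34  (first piece 3, then net[4]=21)
net[8] = 39  (first piece 4, then net[4]=21)
net[9] = 42  (first piece 3, then net[6]=29)
net[10] = 47  (first piece 3, then net[7]=34)
net[11] = 52  (first piece 3, then net[8]=39)
net[12] = 57  (first piece 4, then net[8]=39)
One optimal plan: pieces 4 + 4 + 4 (2 cuts) → $63 − $6 = $57.

57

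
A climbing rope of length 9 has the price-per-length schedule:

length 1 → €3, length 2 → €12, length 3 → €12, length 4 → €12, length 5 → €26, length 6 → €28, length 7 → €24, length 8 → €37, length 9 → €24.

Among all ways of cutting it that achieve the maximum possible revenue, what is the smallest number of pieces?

5

Let r[k] be the best obtainable value from length k. For each k, try every first piece i and keep the best of price[i] + r[k−i].
r[1] = 3
r[2] = max(3+3, 12+0) = 12
r[3] = max(3+12, 12+3, 12+0) = 15
r[4] = max(3+15, 12+12, 12+3, 12+0) = 24
r[5] = max(3+24, 12+15, 12+12, 12+3, 26+0) = 27
r[6] = max(3+27, 12+24, 12+15, 12+12, 26+3, 28+0) = 36
r[7] = max(3+36, 12+27, 12+24, …, 28+3, 24+0) = 39
r[8] = max(3+39, 12+36, 12+27, …, 24+3, 37+0) = 48
r[9] = max(3+48, 12+39, 12+36, …, 37+3, 24+0) = 51
Maximum revenue is €51.
Now minimize piece count subject to staying optimal: for each k, pieces[k] = 1 + min over i with p[i]+r[k−i]=r[k] of pieces[k−i].
pieces[6] = 3
pieces[7] = 4
pieces[8] = 4
pieces[9] = 5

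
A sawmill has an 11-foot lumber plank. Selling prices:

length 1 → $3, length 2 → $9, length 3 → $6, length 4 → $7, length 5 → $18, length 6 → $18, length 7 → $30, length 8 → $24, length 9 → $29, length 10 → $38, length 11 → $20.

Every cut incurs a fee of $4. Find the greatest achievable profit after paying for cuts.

Consider every possible first cut. r[k] is the best of p[i]+r[k−i] over all sellable i≤k, charging 4 whenever i<k.
r[1] = 3
r[2] = max(3+3-4, 9+0) = 9
r[3] = max(3+9-4, 9+3-4, 6+0) = 8
r[4] = max(3+8-4, 9+9-4, 6+3-4, 7+0) = 14
r[5] = max(3+14-4, 9+8-4, 6+9-4, 7+3-4, 18+0) = 18
r[6] = max(3+18-4, 9+14-4, 6+8-4, 7+9-4, 18+3-4, 18+0) = 19
r[7] = max(3+19-4, 9+18-4, 6+14-4, …, 18+3-4, 30+0) = 30
r[8] = max(3+30-4, 9+19-4, 6+18-4, …, 30+3-4, 24+0) = 29
r[9] = max(3+29-4, 9+30-4, 6+19-4, …, 24+3-4, 29+0) = 35
r[10] = max(3+35-4, 9+29-4, 6+30-4, …, 29+3-4, 38+0) = 38
r[11] = max(3+38-4, 9+35-4, 6+29-4, …, 38+3-4, 20+0) = 40
One optimal plan: pieces 7 + 2 + 2 (2 cuts) → $48 − $8 = $40.

40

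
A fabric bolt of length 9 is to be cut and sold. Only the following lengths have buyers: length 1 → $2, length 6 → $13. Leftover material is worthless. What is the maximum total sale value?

Consider every possible first cut. f[k] is the best of p[i]+f[k−i] over all sellable i≤k.
f[1] = 2
f[2] = 4  (first piece 1, then f[1]=2)
f[3] = 6  (first piece 1, then f[2]=4)
f[4] = 8  (first piece 1, then f[3]=6)
f[5] = 10  (first piece 1, then f[4]=8)
f[6] = max(2+10, 13+0) = 13
f[7] = max(2+13, 13+2) = 15
f[8] = max(2+15, 13+4) = 17
f[9] = max(2+17, 13+6) = 19
One optimal cutting: 6 + 1 + 1 + 1 → $19.

19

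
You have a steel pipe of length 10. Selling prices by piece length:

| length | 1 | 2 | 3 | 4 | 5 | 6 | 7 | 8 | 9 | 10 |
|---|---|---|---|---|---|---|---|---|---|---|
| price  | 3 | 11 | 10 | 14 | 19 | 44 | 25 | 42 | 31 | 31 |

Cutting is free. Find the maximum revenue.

66

Build R[k] bottom-up: R[k] = max over allowed piece i of (p[i] + R[k−i]).
R[1] = 3
R[2] = max(3+3, 11+0) = 11
R[3] = max(3+11, 11+3, 10+0) = 14
R[4] = max(3+14, 11+11, 10+3, 14+0) = 22
R[5] = max(3+22, 11+14, 10+11, 14+3, 19+0) = 25
R[6] = max(3+25, 11+22, 10+14, 14+11, 19+3, 44+0) = 44
R[7] = max(3+44, 11+25, 10+22, …, 44+3, 25+0) = 47
R[8] = max(3+47, 11+44, 10+25, …, 25+3, 42+0) = 55
R[9] = max(3+55, 11+47, 10+44, …, 42+3, 31+0) = 58
R[10] = max(3+58, 11+55, 10+47, …, 31+3, 31+0) = 66
One optimal cutting: 6 + 2 + 2 → $44 + $11 + $11 = $66.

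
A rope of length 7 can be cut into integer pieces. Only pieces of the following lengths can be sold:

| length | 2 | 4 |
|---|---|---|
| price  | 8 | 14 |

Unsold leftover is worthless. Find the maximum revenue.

Let f[k] be the best obtainable value from length k. For each k, try every first piece i and keep the best of price[i] + f[k−i].
f[1] = 0
f[2] = 8
f[3] = 8
f[4] = max(8+8, 14+0) = 16
f[5] = max(8+8, 14+0) = 16
f[6] = max(8+16, 14+8) = 24
f[7] = max(8+16, 14+8) = 24
One optimal cutting: pieces 2 + 2 + 2 with 1 unit of scrap → €24.

24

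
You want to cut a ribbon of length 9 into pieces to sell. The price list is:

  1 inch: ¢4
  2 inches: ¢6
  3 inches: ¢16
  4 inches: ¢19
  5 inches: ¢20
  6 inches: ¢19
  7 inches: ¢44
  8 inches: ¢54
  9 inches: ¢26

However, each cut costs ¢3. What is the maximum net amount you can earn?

Let v[k] be the best obtainable value from length k. For each k, try every first piece i and keep the best of price[i] + v[k−i] minus the 3 cut fee when i<k.
v[1] = 4
v[2] = max(4+4-3, 6+0) = 6
v[3] = max(4+6-3, 6+4-3, 16+0) = 16
v[4] = max(4+16-3, 6+6-3, 16+4-3, 19+0) = 19
v[5] = max(4+19-3, 6+16-3, 16+6-3, 19+4-3, 20+0) = 20
v[6] = max(4+20-3, 6+19-3, 16+16-3, 19+6-3, 20+4-3, 19+0) = 29
v[7] = max(4+29-3, 6+20-3, 16+19-3, …, 19+4-3, 44+0) = 44
v[8] = max(4+44-3, 6+29-3, 16+20-3, …, 44+4-3, 54+0) = 54
v[9] = max(4+54-3, 6+44-3, 16+29-3, …, 54+4-3, 26+0) = 55
One optimal plan: pieces 8 + 1 (1 cut) → ¢58 − ¢3 = ¢55.

55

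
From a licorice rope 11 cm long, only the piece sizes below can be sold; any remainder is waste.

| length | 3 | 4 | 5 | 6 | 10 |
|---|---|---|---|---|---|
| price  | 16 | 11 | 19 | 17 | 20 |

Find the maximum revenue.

Let r[k] be the best obtainable value from length k. For each k, try every first piece i and keep the best of price[i] + r[k−i].
r[1] = 0
r[2] = 0
r[3] = 16
r[4] = 16
r[5] = 19
r[6] = 32  (first piece 3, then r[3]=16)
r[7] = 32
r[8] = 35  (first piece 3, then r[5]=19)
r[9] = 48  (first piece 3, then r[6]=32)
r[10] = 48
r[11] = 51  (first piece 3, then r[8]=35)
One optimal cutting: 5 + 3 + 3 → ¢51.

51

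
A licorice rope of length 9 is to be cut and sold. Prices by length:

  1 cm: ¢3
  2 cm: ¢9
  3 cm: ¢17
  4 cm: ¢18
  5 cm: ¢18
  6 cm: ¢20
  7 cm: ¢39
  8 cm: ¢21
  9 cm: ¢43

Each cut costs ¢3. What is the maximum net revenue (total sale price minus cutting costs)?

Consider every possible first cut. net[k] is the best of p[i]+net[k−i] over all sellable i≤k, charging 3 whenever i<k.
net[1] = 3
net[2] = 9
net[3] = 17
net[4] = 18
net[5] = 23  (first piece 2, then net[3]=17)
net[6] = 31  (first piece 3, then net[3]=17)
net[7] = 39
net[8] = 39  (first piece 1, then net[7]=39)
net[9] = 45  (first piece 2, then net[7]=39)
One optimal plan: pieces 7 + 2 (1 cut) → ¢48 − ¢3 = ¢45.

45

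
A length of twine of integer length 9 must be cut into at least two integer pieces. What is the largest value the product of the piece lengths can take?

27

Fill prod[k] for k=2..9: at each k try every first piece i and multiply by the better of (k−i) uncut or prod[k−i].
prod[2] = 1·max(1,0) = 1·1 = 1
prod[3] = 1·max(2,1) = 1·2 = 2
prod[4] = 2·max(2,1) = 2·2 = 4
prod[5] = 2·max(3,2) = 2·3 = 6
prod[6] = 3·max(3,2) = 3·3 = 9
prod[7] = 2·max(5,6) = 2·6 = 12
prod[8] = 2·max(6,9) = 2·9 = 18
prod[9] = 3·max(6,9) = 3·9 = 27
One optimal split: 3 + 3 + 3; product 3·3·3 = 27.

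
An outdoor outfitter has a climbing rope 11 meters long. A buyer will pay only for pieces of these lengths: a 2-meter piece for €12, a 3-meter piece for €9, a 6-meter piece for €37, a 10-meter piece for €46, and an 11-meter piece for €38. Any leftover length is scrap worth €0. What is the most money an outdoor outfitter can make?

61

Let best[k] be the best obtainable value from length k. For each k, try every first piece i and keep the best of price[i] + best[k−i].
best[1] = 0
best[2] = 12
best[3] = 12
best[4] = 24  (first piece 2, then best[2]=12)
best[5] = 24
best[6] = 37
best[7] = 37
best[8] = 49  (first piece 2, then best[6]=37)
best[9] = 49
best[10] = 61  (first piece 2, then best[8]=49)
best[11] = 61
One optimal cutting: pieces 6 + 2 + 2 with 1 meter of scrap → €61.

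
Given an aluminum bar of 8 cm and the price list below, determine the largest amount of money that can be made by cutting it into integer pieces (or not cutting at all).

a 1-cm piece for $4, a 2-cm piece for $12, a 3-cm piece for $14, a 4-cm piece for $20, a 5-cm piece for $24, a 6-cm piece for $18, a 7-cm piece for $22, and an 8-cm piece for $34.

48

Let best[k] be the best obtainable value from length k. For each k, try every first piece i and keep the best of price[i] + best[k−i].
best[1] = 4
best[2] = 12
best[3] = 16  (first piece 1, then best[2]=12)
best[4] = 24  (first piece 2, then best[2]=12)
best[5] = 28  (first piece 1, then best[4]=24)
best[6] = 36  (first piece 2, then best[4]=24)
best[7] = 40  (first piece 1, then best[6]=36)
best[8] = 48  (first piece 2, then best[6]=36)
One optimal cutting: 2 + 2 + 2 + 2 → $12 + $12 + $12 + $12 = $48.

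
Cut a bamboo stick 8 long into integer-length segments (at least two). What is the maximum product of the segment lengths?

18

Fill f[k] for k=2..8: at each k try every first piece i and multiply by the better of (k−i) uncut or f[k−i].
f[2] = 1·max(1,0) = 1·1 = 1
f[3] = max(1·2, 2·1) = 2
f[4] = max(1·3, 2·2, 3·1) = 4
f[5] = max(1·4, 2·3, 3·2, 4·1) = 6
f[6] = max(1·6, 2·4, 3·3, 4·2, 5·1) = 9
f[7] = max(1·9, 2·6, 3·4, 4·3, 5·2, 6·1) = 12
f[8] = max(1·12, 2·9, 3·6, …, 6·2, 7·1) = 18
One optimal split: 3 + 3 + 2; product 3·3·2 = 18.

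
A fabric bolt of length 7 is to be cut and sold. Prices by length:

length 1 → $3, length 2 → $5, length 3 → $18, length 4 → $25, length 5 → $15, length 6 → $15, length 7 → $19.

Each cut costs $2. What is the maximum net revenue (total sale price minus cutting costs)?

Build v[k] bottom-up: v[k] = max over allowed piece i of (p[i] + v[k−i]) − 2 per cut.
v[1] = 3
v[2] = max(3+3-2, 5+0) = 5
v[3] = max(3+5-2, 5+3-2, 18+0) = 18
v[4] = max(3+18-2, 5+5-2, 18+3-2, 25+0) = 25
v[5] = max(3+25-2, 5+18-2, 18+5-2, 25+3-2, 15+0) = 26
v[6] = max(3+26-2, 5+25-2, 18+18-2, 25+5-2, 15+3-2, 15+0) = 34
v[7] = max(3+34-2, 5+26-2, 18+25-2, …, 15+3-2, 19+0) = 41
One optimal plan: pieces 4 + 3 (1 cut) → $43 − $2 = $41.

41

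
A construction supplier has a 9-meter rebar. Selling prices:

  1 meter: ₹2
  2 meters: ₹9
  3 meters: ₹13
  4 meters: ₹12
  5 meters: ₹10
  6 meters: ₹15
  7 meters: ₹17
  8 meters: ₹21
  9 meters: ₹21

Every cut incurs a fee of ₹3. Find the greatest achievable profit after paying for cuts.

33

Let net[k] be the best obtainable value from length k. For each k, try every first piece i and keep the best of price[i] + net[k−i] minus the 3 cut fee when i<k.
net[1] = 2
net[2] = 9
net[3] = 13
net[4] = 15  (first piece 2, then net[2]=9)
net[5] = 19  (first piece 2, then net[3]=13)
net[6] = 23  (first piece 3, then net[3]=13)
net[7] = 25  (first piece 2, then net[5]=19)
net[8] = 29  (first piece 2, then net[6]=23)
net[9] = 33  (first piece 3, then net[6]=23)
One optimal plan: pieces 3 + 3 + 3 (2 cuts) → ₹39 − ₹6 = ₹33.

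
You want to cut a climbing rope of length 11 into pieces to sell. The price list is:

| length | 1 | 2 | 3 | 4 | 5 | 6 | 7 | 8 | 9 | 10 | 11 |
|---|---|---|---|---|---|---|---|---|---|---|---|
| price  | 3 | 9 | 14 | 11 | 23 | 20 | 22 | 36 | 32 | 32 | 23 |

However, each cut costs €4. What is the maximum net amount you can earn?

Let r[k] be the best obtainable value from length k. For each k, try every first piece i and keep the best of price[i] + r[k−i] minus the 4 cut fee when i<k.
r[1] = 3
r[2] = 9
r[3] = 14
r[4] = 14  (first piece 2, then r[2]=9)
r[5] = 23
r[6] = 24  (first piece 3, then r[3]=14)
r[7] = 28  (first piece 2, then r[5]=23)
r[8] = 36
r[9] = 35  (first piece 1, then r[8]=36)
r[10] = 42  (first piece 5, then r[5]=23)
r[11] = 46  (first piece 3, then r[8]=36)
One optimal plan: pieces 8 + 3 (1 cut) → €50 − €4 = €46.

46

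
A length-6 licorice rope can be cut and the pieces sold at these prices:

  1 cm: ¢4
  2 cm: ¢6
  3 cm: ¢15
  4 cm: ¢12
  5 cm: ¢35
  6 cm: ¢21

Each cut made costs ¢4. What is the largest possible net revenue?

35

Let r[k] be the best obtainable value from length k. For each k, try every first piece i and keep the best of price[i] + r[k−i] minus the 4 cut fee when i<k.
r[1] = 4
r[2] = max(4+4-4, 6+0) = 6
r[3] = max(4+6-4, 6+4-4, 15+0) = 15
r[4] = max(4+15-4, 6+6-4, 15+4-4, 12+0) = 15
r[5] = max(4+15-4, 6+15-4, 15+6-4, 12+4-4, 35+0) = 35
r[6] = max(4+35-4, 6+15-4, 15+15-4, 12+6-4, 35+4-4, 21+0) = 35
One optimal plan: pieces 5 + 1 (1 cut) → ¢39 − ¢4 = ¢35.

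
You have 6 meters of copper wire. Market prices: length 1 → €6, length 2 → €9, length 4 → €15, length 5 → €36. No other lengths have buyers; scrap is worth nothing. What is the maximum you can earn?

Let f[k] be the best obtainable value from length k. For each k, try every first piece i and keep the best of price[i] + f[k−i].
f[1] = 6
f[2] = max(6+6, 9+0) = 12
f[3] = max(6+12, 9+6) = 18
f[4] = max(6+18, 9+12, 15+0) = 24
f[5] = max(6+24, 9+18, 15+6, 36+0) = 36
f[6] = max(6+36, 9+24, 15+12, 36+6) = 42
One optimal cutting: 5 + 1 → €42.

42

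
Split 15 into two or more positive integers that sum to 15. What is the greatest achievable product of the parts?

243

Let P[k] be the best product for length k (with at least one cut). For each first piece i, the rest contributes max(k−i, P[k−i]).
P[2] = 1·max(1,0) = 1·1 = 1
P[3] = max(1·2, 2·1) = 2
P[4] = max(1·3, 2·2, 3·1) = 4
P[5] = max(1·4, 2·3, 3·2, 4·1) = 6
P[6] = max(1·6, 2·4, 3·3, 4·2, 5·1) = 9
P[7] = max(1·9, 2·6, 3·4, 4·3, 5·2, 6·1) = 12
P[8] = max(1·12, 2·9, 3·6, …, 6·2, 7·1) = 18
P[9] = max(1·18, 2·12, 3·9, …, 7·2, 8·1) = 27
P[10] = max(1·27, 2·18, 3·12, …, 8·2, 9·1) = 36
P[11] = max(1·36, 2·27, 3·18, …, 9·2, 10·1) = 54
P[12] = max(1·54, 2·36, 3·27, …, 10·2, 11·1) = 81
P[13] = max(1·81, 2·54, 3·36, …, 11·2, 12·1) = 108
P[14] = max(1·108, 2·81, 3·54, …, 12·2, 13·1) = 162
P[15] = max(1·162, 2·108, 3·81, …, 13·2, 14·1) = 243
One optimal split: 3 + 3 + 3 + 3 + 3; product 3·3·3·3·3 = 243.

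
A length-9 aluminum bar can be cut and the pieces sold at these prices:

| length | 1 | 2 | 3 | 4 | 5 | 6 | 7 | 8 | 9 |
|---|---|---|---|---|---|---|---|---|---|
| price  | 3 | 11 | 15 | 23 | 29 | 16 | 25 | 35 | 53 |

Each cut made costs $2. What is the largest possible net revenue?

Build v[k] bottom-up: v[k] = max over allowed piece i of (p[i] + v[k−i]) − 2 per cut.
v[1] = 3
v[2] = 11
v[3] = 15
v[4] = 23
v[5] = 29
v[6] = 32  (first piece 2, then v[4]=23)
v[7] = 38  (first piece 2, then v[5]=29)
v[8] = 44  (first piece 4, then v[4]=23)
v[9] = 53
Best is to make no cuts and sell whole for $53.

53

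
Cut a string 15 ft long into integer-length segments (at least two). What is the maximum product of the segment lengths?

243

Define P[k] = max over 1≤i<k of i · max(k−i, P[k−i]); the inner max lets the remainder stay uncut if that's better.
P[2] = 1·max(1,0) = 1·1 = 1
P[3] = 1·max(2,1) = 1·2 = 2
P[4] = 2·max(2,1) = 2·2 = 4
P[5] = 2·max(3,2) = 2·3 = 6
P[6] = 3·max(3,2) = 3·3 = 9
P[7] = 2·max(5,6) = 2·6 = 12
P[8] = 2·max(6,9) = 2·9 = 18
P[9] = 3·max(6,9) = 3·9 = 27
P[10] = 2·max(8,18) = 2·18 = 36
P[11] = 2·max(9,27) = 2·27 = 54
P[12] = 3·max(9,27) = 3·27 = 81
P[13] = 2·max(11,54) = 2·54 = 108
P[14] = 2·max(12,81) = 2·81 = 162
P[15] = 3·max(12,81) = 3·81 = 243
One optimal split: 3 + 3 + 3 + 3 + 3; product 3·3·3·3·3 = 243.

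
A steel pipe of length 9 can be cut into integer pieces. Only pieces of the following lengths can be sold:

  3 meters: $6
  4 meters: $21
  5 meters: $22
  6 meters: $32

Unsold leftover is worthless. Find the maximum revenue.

Consider every possible first cut. r[k] is the best of p[i]+r[k−i] over all sellable i≤k.
r[1] = 0
r[2] = 0
r[3] = 6
r[4] = 21
r[5] = 22
r[6] = 32
r[7] = 32
r[8] = 42  (first piece 4, then r[4]=21)
r[9] = 43  (first piece 4, then r[5]=22)
One optimal cutting: 5 + 4 → $43.

43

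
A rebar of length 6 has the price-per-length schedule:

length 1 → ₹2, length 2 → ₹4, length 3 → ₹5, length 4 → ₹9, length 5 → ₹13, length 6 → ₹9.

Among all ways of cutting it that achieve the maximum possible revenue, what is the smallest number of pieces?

Build r[k] bottom-up: r[k] = max over allowed piece i of (p[i] + r[k−i]).
r[1] = 2
r[2] = max(2+2, 4+0) = 4
r[3] = max(2+4, 4+2, 5+0) = 6
r[4] = max(2+6, 4+4, 5+2, 9+0) = 9
r[5] = max(2+9, 4+6, 5+4, 9+2, 13+0) = 13
r[6] = max(2+13, 4+9, 5+6, 9+4, 13+2, 9+0) = 15
Maximum revenue is ₹15.
Now minimize piece count subject to staying optimal: for each k, pieces[k] = 1 + min over i with p[i]+r[k−i]=r[k] of pieces[k−i].
pieces[3] = 2
pieces[4] = 1
pieces[5] = 1
pieces[6] = 2

2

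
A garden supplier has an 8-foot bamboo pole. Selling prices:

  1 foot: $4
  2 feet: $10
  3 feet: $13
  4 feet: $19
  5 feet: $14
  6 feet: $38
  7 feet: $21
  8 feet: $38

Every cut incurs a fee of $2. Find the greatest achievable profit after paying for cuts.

Consider every possible first cut. r[k] is the best of p[i]+r[k−i] over all sellable i≤k, charging 2 whenever i<k.
r[1] = 4
r[2] = 10
r[3] = 13
r[4] = 19
r[5] = 21  (first piece 1, then r[4]=19)
r[6] = 38
r[7] = 40  (first piece 1, then r[6]=38)
r[8] = 46  (first piece 2, then r[6]=38)
One optimal plan: pieces 6 + 2 (1 cut) → $48 − $2 = $46.

46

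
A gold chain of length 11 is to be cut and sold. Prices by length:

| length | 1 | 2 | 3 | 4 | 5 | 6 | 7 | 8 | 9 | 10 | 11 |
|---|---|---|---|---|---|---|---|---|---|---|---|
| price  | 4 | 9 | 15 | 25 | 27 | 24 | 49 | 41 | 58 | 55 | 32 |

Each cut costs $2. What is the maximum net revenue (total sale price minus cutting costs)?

Build net[k] bottom-up: net[k] = max over allowed piece i of (p[i] + net[k−i]) − 2 per cut.
net[1] = 4
net[2] = 9
net[3] = 15
net[4] = 25
net[5] = 27  (first piece 1, then net[4]=25)
net[6] = 32  (first piece 2, then net[4]=25)
net[7] = 49
net[8] = 51  (first piece 1, then net[7]=49)
net[9] = 58
net[10] = 62  (first piece 3, then net[7]=49)
net[11] = 72  (first piece 4, then net[7]=49)
One optimal plan: pieces 7 + 4 (1 cut) → $74 − $2 = $72.

72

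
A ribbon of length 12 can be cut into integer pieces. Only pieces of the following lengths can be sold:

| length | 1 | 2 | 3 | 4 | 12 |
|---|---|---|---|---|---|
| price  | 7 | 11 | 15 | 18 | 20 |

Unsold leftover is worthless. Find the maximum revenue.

Let best[k] be the best obtainable value from length k. For each k, try every first piece i and keep the best of price[i] + best[k−i].
best[1] = 7
best[2] = 14  (first piece 1, then best[1]=7)
best[3] = 21  (first piece 1, then best[2]=14)
best[4] = 28  (first piece 1, then best[3]=21)
best[5] = 35  (first piece 1, then best[4]=28)
best[6] = 42  (first piece 1, then best[5]=35)
best[7] = 49  (first piece 1, then best[6]=42)
best[8] = 56  (first piece 1, then best[7]=49)
best[9] = 63  (first piece 1, then best[8]=56)
best[10] = 70  (first piece 1, then best[9]=63)
best[11] = 77  (first piece 1, then best[10]=70)
best[12] = 84  (first piece 1, then best[11]=77)
One optimal cutting: 1 + 1 + 1 + 1 + 1 + 1 + 1 + 1 + 1 + 1 + 1 + 1 → ¢84.

84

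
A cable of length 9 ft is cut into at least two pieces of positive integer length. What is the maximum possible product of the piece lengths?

27

Define g[k] = max over 1≤i<k of i · max(k−i, g[k−i]); the inner max lets the remainder stay uncut if that's better.
g[2] = 1*max(1,0) = 1*1 = 1
g[3] = 1*max(2,1) = 1*2 = 2
g[4] = 2*max(2,1) = 2*2 = 4
g[5] = 2*max(3,2) = 2*3 = 6
g[6] = 3*max(3,2) = 3*3 = 9
g[7] = 2*max(5,6) = 2*6 = 12
g[8] = 2*max(6,9) = 2*9 = 18
g[9] = 3*max(6,9) = 3*9 = 27
One optimal split: 3 + 3 + 3; product 3*3*3 = 27.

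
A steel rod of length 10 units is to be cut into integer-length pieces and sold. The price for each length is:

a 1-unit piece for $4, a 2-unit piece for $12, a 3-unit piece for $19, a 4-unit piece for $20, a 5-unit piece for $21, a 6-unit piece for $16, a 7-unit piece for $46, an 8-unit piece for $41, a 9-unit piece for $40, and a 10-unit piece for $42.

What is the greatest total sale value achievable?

Consider every possible first cut. best[k] is the best of p[i]+best[k−i] over all sellable i≤k.
best[1] = 4
best[2] = 12
best[3] = 19
best[4] = 24  (first piece 2, then best[2]=12)
best[5] = 31  (first piece 2, then best[3]=19)
best[6] = 38  (first piece 3, then best[3]=19)
best[7] = 46
best[8] = 50  (first piece 1, then best[7]=46)
best[9] = 58  (first piece 2, then best[7]=46)
best[10] = 65  (first piece 3, then best[7]=46)
One optimal cutting: 7 + 3 → $46 + $19 = $65.

65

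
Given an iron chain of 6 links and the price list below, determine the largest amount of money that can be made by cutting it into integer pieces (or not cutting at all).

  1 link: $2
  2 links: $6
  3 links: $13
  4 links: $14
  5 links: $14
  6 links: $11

Consider every possible first cut. v[k] is the best of p[i]+v[k−i] over all sellable i≤k.
v[1] = 2
v[2] = max(2+2, 6+0) = 6
v[3] = max(2+6, 6+2, 13+0) = 13
v[4] = max(2+13, 6+6, 13+2, 14+0) = 15
v[5] = max(2+15, 6+13, 13+6, 14+2, 14+0) = 19
v[6] = max(2+19, 6+15, 13+13, 14+6, 14+2, 11+0) = 26
One optimal cutting: 3 + 3 → $13 + $13 = $26.

26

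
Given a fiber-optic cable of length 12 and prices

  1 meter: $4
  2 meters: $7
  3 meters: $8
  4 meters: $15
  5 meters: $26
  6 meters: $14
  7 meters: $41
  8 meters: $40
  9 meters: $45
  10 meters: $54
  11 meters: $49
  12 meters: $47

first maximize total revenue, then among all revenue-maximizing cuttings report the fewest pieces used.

Build r[k] bottom-up: r[k] = max over allowed piece i of (p[i] + r[k−i]).
r[1] = 4
r[2] = max(4+4, 7+0) = 8
r[3] = max(4+8, 7+4, 8+0) = 12
r[4] = max(4+12, 7+8, 8+4, 15+0) = 16
r[5] = max(4+16, 7+12, 8+8, 15+4, 26+0) = 26
r[6] = max(4+26, 7+16, 8+12, 15+8, 26+4, 14+0) = 30
r[7] = max(4+30, 7+26, 8+16, …, 14+4, 41+0) = 41
r[8] = max(4+41, 7+30, 8+26, …, 41+4, 40+0) = 45
r[9] = max(4+45, 7+41, 8+30, …, 40+4, 45+0) = 49
r[10] = max(4+49, 7+45, 8+41, …, 45+4, 54+0) = 54
r[11] = max(4+54, 7+49, 8+45, …, 54+4, 49+0) = 58
r[12] = max(4+58, 7+54, 8+49, …, 49+4, 47+0) = 67
Maximum revenue is $67.
Now minimize piece count subject to staying optimal: for each k, pieces[k] = 1 + min over i with p[i]+r[k−i]=r[k] of pieces[k−i].
pieces[9] = 3
pieces[10] = 1
pieces[11] = 2
pieces[12] = 2

2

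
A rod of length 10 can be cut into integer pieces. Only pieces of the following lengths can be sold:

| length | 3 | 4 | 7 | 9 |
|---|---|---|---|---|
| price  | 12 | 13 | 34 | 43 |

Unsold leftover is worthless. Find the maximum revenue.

Build f[k] bottom-up: f[k] = max over allowed piece i of (p[i] + f[k−i]).
f[1] = 0
f[2] = 0
f[3] = 12
f[4] = max(12+0, 13+0) = 13
f[5] = max(12+0, 13+0) = 13
f[6] = max(12+12, 13+0) = 24
f[7] = max(12+13, 13+12, 34+0) = 34
f[8] = max(12+13, 13+13, 34+0) = 34
f[9] = max(12+24, 13+13, 34+0, 43+0) = 43
f[10] = max(12+34, 13+24, 34+12, 43+0) = 46
One optimal cutting: 7 + 3 → €46.

46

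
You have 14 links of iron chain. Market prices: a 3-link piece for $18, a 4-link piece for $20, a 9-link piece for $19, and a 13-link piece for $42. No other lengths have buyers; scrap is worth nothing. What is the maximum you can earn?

Consider every possible first cut. f[k] is the best of p[i]+f[k−i] over all sellable i≤k.
f[1] = 0
f[2] = 0
f[3] = 18
f[4] = max(18+0, 20+0) = 20
f[5] = max(18+0, 20+0) = 20
f[6] = max(18+18, 20+0) = 36
f[7] = max(18+20, 20+18) = 38
f[8] = max(18+20, 20+20) = 40
f[9] = max(18+36, 20+20, 19+0) = 54
f[10] = max(18+38, 20+36, 19+0) = 56
f[11] = max(18+40, 20+38, 19+0) = 58
f[12] = max(18+54, 20+40, 19+18) = 72
f[13] = max(18+56, 20+54, 19+20, 42+0) = 74
f[14] = max(18+58, 20+56, 19+20, 42+0) = 76
One optimal cutting: 4 + 4 + 3 + 3 → $76.

76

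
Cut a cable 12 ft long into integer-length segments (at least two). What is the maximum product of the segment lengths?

81

Define prod[k] = max over 1≤i<k of i · max(k−i, prod[k−i]); the inner max lets the remainder stay uncut if that's better.
Small cases: prod[2]=1, prod[3]=2, prod[4]=4, prod[5]=6.
prod[6] = max(1*6, 2*4, 3*3, 4*2, 5*1) = 9
prod[7] = max(1*9, 2*6, 3*4, 4*3, 5*2, 6*1) = 12
prod[8] = max(1*12, 2*9, 3*6, …, 6*2, 7*1) = 18
prod[9] = max(1*18, 2*12, 3*9, …, 7*2, 8*1) = 27
prod[10] = max(1*27, 2*18, 3*12, …, 8*2, 9*1) = 36
prod[11] = max(1*36, 2*27, 3*18, …, 9*2, 10*1) = 54
prod[12] = max(1*54, 2*36, 3*27, …, 10*2, 11*1) = 81
One optimal split: 3 + 3 + 3 + 3; product 3*3*3*3 = 81.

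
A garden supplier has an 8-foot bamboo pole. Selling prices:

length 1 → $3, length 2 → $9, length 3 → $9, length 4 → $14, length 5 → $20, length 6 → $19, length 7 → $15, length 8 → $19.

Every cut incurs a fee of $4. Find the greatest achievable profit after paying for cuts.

25

Build v[k] bottom-up: v[k] = max over allowed piece i of (p[i] + v[k−i]) − 4 per cut.
v[1] = 3
v[2] = max(3+3-4, 9+0) = 9
v[3] = max(3+9-4, 9+3-4, 9+0) = 9
v[4] = max(3+9-4, 9+9-4, 9+3-4, 14+0) = 14
v[5] = max(3+14-4, 9+9-4, 9+9-4, 14+3-4, 20+0) = 20
v[6] = max(3+20-4, 9+14-4, 9+9-4, 14+9-4, 20+3-4, 19+0) = 19
v[7] = max(3+19-4, 9+20-4, 9+14-4, …, 19+3-4, 15+0) = 25
v[8] = max(3+25-4, 9+19-4, 9+20-4, …, 15+3-4, 19+0) = 25
One optimal plan: pieces 5 + 3 (1 cut) → $29 − $4 = $25.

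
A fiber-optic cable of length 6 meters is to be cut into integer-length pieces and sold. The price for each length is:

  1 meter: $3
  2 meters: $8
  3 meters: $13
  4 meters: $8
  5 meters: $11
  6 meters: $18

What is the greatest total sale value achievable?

Let R[k] be the best obtainable value from length k. For each k, try every first piece i and keep the best of price[i] + R[k−i].
R[1] = 3
R[2] = max(3+3, 8+0) = 8
R[3] = max(3+8, 8+3, 13+0) = 13
R[4] = max(3+13, 8+8, 13+3, 8+0) = 16
R[5] = max(3+16, 8+13, 13+8, 8+3, 11+0) = 21
R[6] = max(3+21, 8+16, 13+13, 8+8, 11+3, 18+0) = 26
One optimal cutting: 3 + 3 → $13 + $13 = $26.

26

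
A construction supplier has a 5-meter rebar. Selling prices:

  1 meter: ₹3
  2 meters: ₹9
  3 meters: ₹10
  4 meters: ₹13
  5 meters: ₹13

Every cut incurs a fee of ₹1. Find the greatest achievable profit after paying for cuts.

Build net[k] bottom-up: net[k] = max over allowed piece i of (p[i] + net[k−i]) − 1 per cut.
net[1] = 3
net[2] = 9
net[3] = 11  (first piece 1, then net[2]=9)
net[4] = 17  (first piece 2, then net[2]=9)
net[5] = 19  (first piece 1, then net[4]=17)
One optimal plan: pieces 2 + 2 + 1 (2 cuts) → ₹21 − ₹2 = ₹19.

19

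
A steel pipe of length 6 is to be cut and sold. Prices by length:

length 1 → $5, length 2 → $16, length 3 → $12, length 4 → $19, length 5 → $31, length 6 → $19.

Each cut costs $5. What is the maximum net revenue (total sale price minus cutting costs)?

Let net[k] be the best obtainable value from length k. For each k, try every first piece i and keep the best of price[i] + net[k−i] minus the 5 cut fee when i<k.
net[1] = 5
net[2] = 16
net[3] = 16  (first piece 1, then net[2]=16)
net[4] = 27  (first piece 2, then net[2]=16)
net[5] = 31
net[6] = 38  (first piece 2, then net[4]=27)
One optimal plan: pieces 2 + 2 + 2 (2 cuts) → $48 − $10 = $38.

38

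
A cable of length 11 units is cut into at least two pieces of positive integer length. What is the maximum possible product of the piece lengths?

54

Fill g[k] for k=2..11: at each k try every first piece i and multiply by the better of (k−i) uncut or g[k−i].
g[2] = 1·max(1,0) = 1·1 = 1
g[3] = 1·max(2,1) = 1·2 = 2
g[4] = 2·max(2,1) = 2·2 = 4
g[5] = 2·max(3,2) = 2·3 = 6
g[6] = 3·max(3,2) = 3·3 = 9
g[7] = 2·max(5,6) = 2·6 = 12
g[8] = 2·max(6,9) = 2·9 = 18
g[9] = 3·max(6,9) = 3·9 = 27
g[10] = 2·max(8,18) = 2·18 = 36
g[11] = 2·max(9,27) = 2·27 = 54
One optimal split: 3 + 3 + 3 + 2; product 3·3·3·2 = 54.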